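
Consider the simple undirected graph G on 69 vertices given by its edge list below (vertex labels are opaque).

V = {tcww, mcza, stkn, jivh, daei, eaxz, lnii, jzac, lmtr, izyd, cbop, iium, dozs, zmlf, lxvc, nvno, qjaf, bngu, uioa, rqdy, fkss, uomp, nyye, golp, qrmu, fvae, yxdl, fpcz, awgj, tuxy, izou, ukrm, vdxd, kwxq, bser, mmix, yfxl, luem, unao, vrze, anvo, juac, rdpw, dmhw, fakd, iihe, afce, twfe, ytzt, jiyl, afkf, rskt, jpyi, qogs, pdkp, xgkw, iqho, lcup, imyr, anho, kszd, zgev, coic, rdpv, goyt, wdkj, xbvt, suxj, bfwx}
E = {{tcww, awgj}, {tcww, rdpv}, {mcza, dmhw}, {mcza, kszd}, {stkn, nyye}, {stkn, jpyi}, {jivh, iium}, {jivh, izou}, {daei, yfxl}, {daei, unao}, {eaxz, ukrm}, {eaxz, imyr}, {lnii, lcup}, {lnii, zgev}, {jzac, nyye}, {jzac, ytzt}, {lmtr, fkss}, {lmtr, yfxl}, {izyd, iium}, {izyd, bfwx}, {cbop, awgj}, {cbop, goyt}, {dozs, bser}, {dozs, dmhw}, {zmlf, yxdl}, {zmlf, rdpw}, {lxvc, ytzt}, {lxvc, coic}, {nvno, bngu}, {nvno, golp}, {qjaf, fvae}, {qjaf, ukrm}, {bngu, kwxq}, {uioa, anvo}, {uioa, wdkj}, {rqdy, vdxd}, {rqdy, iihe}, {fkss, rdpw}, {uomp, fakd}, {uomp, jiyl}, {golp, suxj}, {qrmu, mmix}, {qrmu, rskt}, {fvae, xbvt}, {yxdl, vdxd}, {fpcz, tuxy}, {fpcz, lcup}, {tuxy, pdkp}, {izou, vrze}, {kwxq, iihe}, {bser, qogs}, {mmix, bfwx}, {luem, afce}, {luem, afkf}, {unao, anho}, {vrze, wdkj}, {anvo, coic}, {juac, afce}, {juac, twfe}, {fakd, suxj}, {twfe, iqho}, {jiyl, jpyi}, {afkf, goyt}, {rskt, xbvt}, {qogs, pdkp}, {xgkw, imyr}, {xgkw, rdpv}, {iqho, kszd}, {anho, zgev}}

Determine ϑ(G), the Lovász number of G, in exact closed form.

69*cos(pi/69)/(cos(pi/69) + 1)

N(bfwx) = {izyd, mmix}, |N(bfwx)| = 2.
deg(izou) = 2; N(izou) = {jivh, vrze}.
Vertex fvae has 2 neighbors: qjaf, xbvt.
N(vrze) = {izou, wdkj}, |N(vrze)| = 2.
Every vertex has degree 2 (N=69); this is C_{69}, the 69-cycle.
The 35 distinct eigenvalues: [2.0, 1.99171, 1.96692, 1.92583, 1.86879, 1.79626, 1.70884, 1.60726, 1.49237, 1.36511, 1.22653, 1.0778, 0.92013, 0.75484, 0.58329, 0.40691, 0.22716, 0.04553, -0.13648, -0.31737, -0.49562, -0.66976, -0.83835, -1.0, -1.15336, -1.29716, -1.43022, -1.55142, -1.65977, -1.75437, -1.83442, -1.89928, -1.9484, -1.98137, -1.99793].
Lovász (edge-transitive): ϑ = −69·(-2*cos(pi/69))/((2)−(-2*cos(pi/69))) = 69*cos(pi/69)/(cos(pi/69) + 1).
ϑ(G) ≈ 34.482114103.
Lovász sandwich 34 ≤ 69*cos(pi/69)/(cos(pi/69) + 1) ≤ 35: both strict.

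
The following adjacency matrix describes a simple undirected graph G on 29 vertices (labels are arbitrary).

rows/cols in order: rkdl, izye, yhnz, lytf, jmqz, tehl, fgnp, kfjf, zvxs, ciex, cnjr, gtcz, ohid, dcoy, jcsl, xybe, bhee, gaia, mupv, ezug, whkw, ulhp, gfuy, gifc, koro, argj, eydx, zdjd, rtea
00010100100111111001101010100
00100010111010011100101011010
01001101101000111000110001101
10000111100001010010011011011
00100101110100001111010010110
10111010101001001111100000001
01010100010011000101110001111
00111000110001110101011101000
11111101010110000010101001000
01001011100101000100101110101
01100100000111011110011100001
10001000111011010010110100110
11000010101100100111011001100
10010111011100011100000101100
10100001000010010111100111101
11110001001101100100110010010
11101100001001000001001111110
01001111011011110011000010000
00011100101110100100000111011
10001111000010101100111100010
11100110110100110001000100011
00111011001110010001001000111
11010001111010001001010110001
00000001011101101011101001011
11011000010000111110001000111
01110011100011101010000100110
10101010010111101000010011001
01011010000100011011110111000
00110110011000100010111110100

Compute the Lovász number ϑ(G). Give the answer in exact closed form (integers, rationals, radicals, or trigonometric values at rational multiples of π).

Vertex izye has 14 neighbors: yhnz, fgnp, zvxs, ciex, cnjr, ohid, xybe, bhee, gaia, whkw, gfuy, koro, argj, zdjd.
deg(tehl) = 14; N(tehl) = {rkdl, yhnz, lytf, jmqz, fgnp, zvxs, cnjr, dcoy, bhee, gaia, mupv, ezug, whkw, rtea}.
Vertex bhee has 14 neighbors: rkdl, izye, yhnz, jmqz, tehl, cnjr, dcoy, ezug, gfuy, gifc, koro, argj, eydx, zdjd.
Vertex gtcz has 14 neighbors: rkdl, jmqz, zvxs, ciex, cnjr, ohid, dcoy, xybe, mupv, whkw, ulhp, gifc, eydx, zdjd.
Every vertex has degree 14 (N=29); SR(29,14,6,7) — a Paley graph.
spec(A) ≈ [14.0, 2.1926, -3.1926] (distinct, 4 d.p.).
ϑ = −N·λ_min/(λ_max−λ_min) = −29·(-sqrt(29)/2 - 1/2)/(14−(-sqrt(29)/2 - 1/2)) = sqrt(29).
= 5.3851648… (decimal).

sqrt(29)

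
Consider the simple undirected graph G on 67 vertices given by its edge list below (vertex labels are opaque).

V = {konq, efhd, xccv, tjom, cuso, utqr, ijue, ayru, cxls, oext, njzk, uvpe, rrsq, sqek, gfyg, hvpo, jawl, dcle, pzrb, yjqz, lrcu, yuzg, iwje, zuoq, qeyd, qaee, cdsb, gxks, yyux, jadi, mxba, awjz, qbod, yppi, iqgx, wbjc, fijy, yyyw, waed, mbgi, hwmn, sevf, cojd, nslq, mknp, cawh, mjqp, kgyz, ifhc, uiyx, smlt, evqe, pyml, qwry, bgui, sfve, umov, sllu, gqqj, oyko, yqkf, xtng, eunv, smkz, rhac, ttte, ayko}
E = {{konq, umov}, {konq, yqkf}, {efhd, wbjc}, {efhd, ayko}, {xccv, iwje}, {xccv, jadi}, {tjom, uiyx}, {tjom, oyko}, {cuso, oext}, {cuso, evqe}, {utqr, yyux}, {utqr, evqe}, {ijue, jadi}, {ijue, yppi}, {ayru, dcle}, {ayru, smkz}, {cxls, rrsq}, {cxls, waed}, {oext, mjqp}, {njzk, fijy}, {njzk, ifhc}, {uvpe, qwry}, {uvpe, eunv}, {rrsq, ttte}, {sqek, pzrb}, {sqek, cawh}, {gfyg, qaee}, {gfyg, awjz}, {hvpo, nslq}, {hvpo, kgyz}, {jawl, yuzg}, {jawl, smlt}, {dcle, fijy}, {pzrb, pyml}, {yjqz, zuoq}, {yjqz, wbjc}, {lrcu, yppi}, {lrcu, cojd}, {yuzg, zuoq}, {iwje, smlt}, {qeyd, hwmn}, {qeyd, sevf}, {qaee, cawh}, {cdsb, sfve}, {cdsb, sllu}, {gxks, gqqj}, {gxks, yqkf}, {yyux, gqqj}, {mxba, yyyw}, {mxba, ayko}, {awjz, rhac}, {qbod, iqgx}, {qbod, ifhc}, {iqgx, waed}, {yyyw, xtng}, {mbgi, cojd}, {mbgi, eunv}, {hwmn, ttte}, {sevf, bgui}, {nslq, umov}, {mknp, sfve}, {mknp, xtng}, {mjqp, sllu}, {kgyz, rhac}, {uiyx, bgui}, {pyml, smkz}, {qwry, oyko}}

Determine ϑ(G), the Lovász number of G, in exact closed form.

deg(xtng) = 2; N(xtng) = {yyyw, mknp}.
Vertex ayko has 2 neighbors: efhd, mxba.
deg(utqr) = 2; N(utqr) = {yyux, evqe}.
N(wbjc) = {efhd, yjqz}, |N(wbjc)| = 2.
G on 67 vertices is 2-regular; a single 67-cycle (edge-transitive).
spec(A) ≈ [2.0, 1.991212, 1.964925, 1.92137, 1.860931, 1.784137, 1.691664, 1.584325, 1.463063, 1.328943, 1.183144, 1.026948, 0.861727, 0.688934, 0.510086, 0.326755, 0.140552, -0.046885, -0.233911, -0.418881, -0.600169, -0.776184, -0.945377, -1.106262, -1.257426, -1.397539, -1.52537, -1.639797, -1.739813, -1.824539, -1.893231, -1.945286, -1.980245, -1.997802] (distinct, 6 d.p.).
Lovász: ϑ = −67(-2*cos(pi/67))/(2+-(-1)*2*cos(pi/67)) = 67*cos(pi/67)/(cos(pi/67) + 1).
ϑ(G) ≈ 33.481580.
33 ≤ 67*cos(pi/67)/(cos(pi/67) + 1) ≤ 34: both strict.

67*cos(pi/67)/(cos(pi/67) + 1)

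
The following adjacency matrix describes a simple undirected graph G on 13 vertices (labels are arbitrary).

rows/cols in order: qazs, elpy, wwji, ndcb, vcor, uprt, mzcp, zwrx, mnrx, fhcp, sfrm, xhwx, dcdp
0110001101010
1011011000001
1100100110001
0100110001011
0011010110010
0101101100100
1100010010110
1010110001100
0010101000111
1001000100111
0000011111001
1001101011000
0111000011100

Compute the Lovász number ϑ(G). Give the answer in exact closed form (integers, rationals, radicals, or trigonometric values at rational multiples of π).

sqrt(13)

N(qazs) = {elpy, wwji, mzcp, zwrx, fhcp, xhwx}, |N(qazs)| = 6.
N(xhwx) = {qazs, ndcb, vcor, mzcp, mnrx, fhcp}, |N(xhwx)| = 6.
N(vcor) = {wwji, ndcb, uprt, zwrx, mnrx, xhwx}, |N(vcor)| = 6.
N(ndcb) = {elpy, vcor, uprt, fhcp, xhwx, dcdp}, |N(ndcb)| = 6.
deg(v) = 6 for all v (|V|=13); strongly regular (13,6,2,3).
The 3 distinct eigenvalues: [6.0, 1.30278, -2.30278].
Lovász (edge-transitive): ϑ = −13·(-sqrt(13)/2 - 1/2)/((6)−(-sqrt(13)/2 - 1/2)) = sqrt(13).
Numerically 3.605551275.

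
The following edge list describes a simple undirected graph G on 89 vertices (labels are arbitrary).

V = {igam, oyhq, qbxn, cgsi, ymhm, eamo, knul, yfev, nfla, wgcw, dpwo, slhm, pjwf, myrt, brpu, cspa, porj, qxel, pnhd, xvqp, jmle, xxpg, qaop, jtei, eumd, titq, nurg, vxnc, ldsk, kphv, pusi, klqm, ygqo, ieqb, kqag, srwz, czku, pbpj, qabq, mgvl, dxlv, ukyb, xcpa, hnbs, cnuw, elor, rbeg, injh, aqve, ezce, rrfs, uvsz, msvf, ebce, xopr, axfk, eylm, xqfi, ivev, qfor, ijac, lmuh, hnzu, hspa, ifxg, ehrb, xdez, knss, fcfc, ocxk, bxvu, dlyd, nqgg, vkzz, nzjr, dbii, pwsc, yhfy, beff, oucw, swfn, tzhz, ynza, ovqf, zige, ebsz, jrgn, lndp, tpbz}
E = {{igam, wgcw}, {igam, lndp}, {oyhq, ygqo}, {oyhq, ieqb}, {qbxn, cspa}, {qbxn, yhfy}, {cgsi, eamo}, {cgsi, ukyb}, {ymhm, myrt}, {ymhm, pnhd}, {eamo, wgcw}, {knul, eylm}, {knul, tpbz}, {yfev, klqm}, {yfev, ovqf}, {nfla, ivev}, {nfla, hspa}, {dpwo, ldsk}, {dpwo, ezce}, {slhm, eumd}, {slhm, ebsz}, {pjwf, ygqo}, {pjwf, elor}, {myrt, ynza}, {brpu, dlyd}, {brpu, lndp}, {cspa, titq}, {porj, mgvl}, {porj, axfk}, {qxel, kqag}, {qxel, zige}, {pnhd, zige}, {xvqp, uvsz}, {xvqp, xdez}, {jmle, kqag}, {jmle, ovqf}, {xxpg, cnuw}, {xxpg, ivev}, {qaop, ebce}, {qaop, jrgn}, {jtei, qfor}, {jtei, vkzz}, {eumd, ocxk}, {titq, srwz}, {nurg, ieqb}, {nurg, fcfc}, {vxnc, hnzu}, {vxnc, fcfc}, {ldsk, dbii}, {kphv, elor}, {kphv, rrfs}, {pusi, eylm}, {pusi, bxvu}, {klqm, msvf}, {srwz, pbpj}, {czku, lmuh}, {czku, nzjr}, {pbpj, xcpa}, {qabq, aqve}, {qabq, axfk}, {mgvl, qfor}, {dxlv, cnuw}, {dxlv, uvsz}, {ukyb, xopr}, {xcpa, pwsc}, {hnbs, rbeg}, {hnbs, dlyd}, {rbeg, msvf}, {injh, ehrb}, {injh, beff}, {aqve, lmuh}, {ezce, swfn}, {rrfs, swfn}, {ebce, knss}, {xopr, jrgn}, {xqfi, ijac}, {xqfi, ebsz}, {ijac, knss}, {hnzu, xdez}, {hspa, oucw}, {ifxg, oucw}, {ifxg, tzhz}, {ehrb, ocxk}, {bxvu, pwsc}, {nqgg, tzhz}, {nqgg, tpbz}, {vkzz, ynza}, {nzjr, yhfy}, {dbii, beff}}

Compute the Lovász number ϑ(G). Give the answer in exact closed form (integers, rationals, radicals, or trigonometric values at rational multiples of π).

89*cos(pi/89)/(cos(pi/89) + 1)

Vertex knul has 2 neighbors: eylm, tpbz.
deg(czku) = 2; N(czku) = {lmuh, nzjr}.
N(xopr) = {ukyb, jrgn}, |N(xopr)| = 2.
N(rbeg) = {hnbs, msvf}, |N(rbeg)| = 2.
2-regular, N=89; connected 2-regular on 89 ⇒ C_{89}.
spec(A) ≈ [2.0, 1.995, 1.9801, 1.9553, 1.9208, 1.8767, 1.8232, 1.7607, 1.6894, 1.6097, 1.522, 1.4266, 1.3242, 1.2152, 1.1001, 0.9796, 0.8541, 0.7244, 0.5911, 0.4549, 0.3164, 0.1763, 0.0353, -0.1058, -0.2465, -0.3859, -0.5233, -0.6582, -0.7898, -0.9174, -1.0405, -1.1584, -1.2705, -1.3763, -1.4752, -1.5668, -1.6506, -1.7261, -1.7931, -1.8511, -1.8999, -1.9393, -1.9689, -1.9888, -1.9988] (distinct, 4 d.p.).
Lovász (edge-transitive): ϑ = −89·(-2*cos(pi/89))/((2)−(-2*cos(pi/89))) = 89*cos(pi/89)/(cos(pi/89) + 1).
= 44.486135317… (decimal).
α=44, χ(Ḡ)=45; ϑ=89*cos(pi/89)/(cos(pi/89) + 1) lies between (both strict).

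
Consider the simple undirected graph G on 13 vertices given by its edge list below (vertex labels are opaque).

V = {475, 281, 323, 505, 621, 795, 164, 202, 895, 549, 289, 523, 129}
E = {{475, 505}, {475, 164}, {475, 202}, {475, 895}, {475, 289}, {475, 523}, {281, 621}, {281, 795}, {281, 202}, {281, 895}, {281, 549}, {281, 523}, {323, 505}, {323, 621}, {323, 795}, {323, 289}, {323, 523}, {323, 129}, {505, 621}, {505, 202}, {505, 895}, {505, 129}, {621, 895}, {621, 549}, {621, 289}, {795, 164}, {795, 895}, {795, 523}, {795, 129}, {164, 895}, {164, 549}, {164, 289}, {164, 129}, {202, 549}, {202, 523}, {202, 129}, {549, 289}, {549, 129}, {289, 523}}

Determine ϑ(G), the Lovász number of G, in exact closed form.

deg(505) = 6; N(505) = {475, 323, 621, 202, 895, 129}.
N(129) = {323, 505, 795, 164, 202, 549}, |N(129)| = 6.
Vertex 289 has 6 neighbors: 475, 323, 621, 164, 549, 523.
deg(281) = 6; N(281) = {621, 795, 202, 895, 549, 523}.
Regular of degree 6 on 13 vertices: SR(13,6,2,3) — a Paley graph.
The 3 distinct eigenvalues: [6.0, 1.302776, -2.302776].
Lovász (edge-transitive): ϑ = −13·(-sqrt(13)/2 - 1/2)/((6)−(-sqrt(13)/2 - 1/2)) = sqrt(13).
≈ 3.60555 (to 5 d.p.).

sqrt(13)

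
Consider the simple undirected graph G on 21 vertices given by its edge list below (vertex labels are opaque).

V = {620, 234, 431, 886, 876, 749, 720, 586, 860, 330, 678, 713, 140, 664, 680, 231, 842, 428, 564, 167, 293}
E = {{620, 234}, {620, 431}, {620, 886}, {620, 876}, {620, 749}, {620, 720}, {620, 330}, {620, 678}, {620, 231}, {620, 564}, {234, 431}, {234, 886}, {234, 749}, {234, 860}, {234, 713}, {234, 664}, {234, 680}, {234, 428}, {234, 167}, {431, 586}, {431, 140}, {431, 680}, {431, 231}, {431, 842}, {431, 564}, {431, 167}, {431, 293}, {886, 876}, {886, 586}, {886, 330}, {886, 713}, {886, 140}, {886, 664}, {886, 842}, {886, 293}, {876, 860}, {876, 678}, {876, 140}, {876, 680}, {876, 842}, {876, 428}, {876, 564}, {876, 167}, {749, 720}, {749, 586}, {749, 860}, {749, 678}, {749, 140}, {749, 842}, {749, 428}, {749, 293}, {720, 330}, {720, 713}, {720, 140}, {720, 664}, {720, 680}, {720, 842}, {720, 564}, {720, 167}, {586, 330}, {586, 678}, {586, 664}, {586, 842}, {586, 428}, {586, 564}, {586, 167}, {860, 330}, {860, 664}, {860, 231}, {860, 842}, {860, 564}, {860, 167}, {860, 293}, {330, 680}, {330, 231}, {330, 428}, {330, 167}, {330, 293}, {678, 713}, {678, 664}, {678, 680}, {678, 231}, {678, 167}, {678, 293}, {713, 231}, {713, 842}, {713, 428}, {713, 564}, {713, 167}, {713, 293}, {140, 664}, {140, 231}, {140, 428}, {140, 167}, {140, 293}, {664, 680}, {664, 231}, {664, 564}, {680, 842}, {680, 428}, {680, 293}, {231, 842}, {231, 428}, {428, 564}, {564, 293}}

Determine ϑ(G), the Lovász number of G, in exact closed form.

Vertex 664 has 10 neighbors: 234, 886, 720, 586, 860, 678, 140, 680, 231, 564.
Vertex 749 has 10 neighbors: 620, 234, 720, 586, 860, 678, 140, 842, 428, 293.
N(876) = {620, 886, 860, 678, 140, 680, 842, 428, 564, 167}, |N(876)| = 10.
N(886) = {620, 234, 876, 586, 330, 713, 140, 664, 842, 293}, |N(886)| = 10.
G on 21 vertices is 10-regular; this is K(7,2), the Kneser graph.
spec(A) ≈ [10.0, 1.0, -4.0] (distinct, 4 d.p.).
Lovász: ϑ = −21(-4)/(10+-1*(-4)) = 6.
Numerically 6.000000000.

6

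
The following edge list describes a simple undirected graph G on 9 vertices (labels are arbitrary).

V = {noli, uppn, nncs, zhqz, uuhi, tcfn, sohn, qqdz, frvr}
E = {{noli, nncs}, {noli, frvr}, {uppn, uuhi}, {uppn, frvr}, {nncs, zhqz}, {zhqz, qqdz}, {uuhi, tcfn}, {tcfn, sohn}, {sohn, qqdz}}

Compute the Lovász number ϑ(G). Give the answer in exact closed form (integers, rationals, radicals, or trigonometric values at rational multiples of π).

N(tcfn) = {uuhi, sohn}, |N(tcfn)| = 2.
N(uppn) = {uuhi, frvr}, |N(uppn)| = 2.
deg(frvr) = 2; N(frvr) = {noli, uppn}.
Vertex qqdz has 2 neighbors: zhqz, sohn.
deg(v) = 2 for all v (|V|=9); the odd cycle C_{9}.
Distinct eigenvalues (to 6 d.p.): [2.0, 1.532089, 0.347296, -1.0, -1.879385].
−9·(-2*cos(pi/9)) / ((2)−(-2*cos(pi/9))) = 9*cos(pi/9)/(cos(pi/9) + 1) = ϑ(G).
≈ 4.36009 (to 5 d.p.).
α=4, χ(Ḡ)=5; ϑ=9*cos(pi/9)/(cos(pi/9) + 1) lies between (both strict).

9*cos(pi/9)/(cos(pi/9) + 1)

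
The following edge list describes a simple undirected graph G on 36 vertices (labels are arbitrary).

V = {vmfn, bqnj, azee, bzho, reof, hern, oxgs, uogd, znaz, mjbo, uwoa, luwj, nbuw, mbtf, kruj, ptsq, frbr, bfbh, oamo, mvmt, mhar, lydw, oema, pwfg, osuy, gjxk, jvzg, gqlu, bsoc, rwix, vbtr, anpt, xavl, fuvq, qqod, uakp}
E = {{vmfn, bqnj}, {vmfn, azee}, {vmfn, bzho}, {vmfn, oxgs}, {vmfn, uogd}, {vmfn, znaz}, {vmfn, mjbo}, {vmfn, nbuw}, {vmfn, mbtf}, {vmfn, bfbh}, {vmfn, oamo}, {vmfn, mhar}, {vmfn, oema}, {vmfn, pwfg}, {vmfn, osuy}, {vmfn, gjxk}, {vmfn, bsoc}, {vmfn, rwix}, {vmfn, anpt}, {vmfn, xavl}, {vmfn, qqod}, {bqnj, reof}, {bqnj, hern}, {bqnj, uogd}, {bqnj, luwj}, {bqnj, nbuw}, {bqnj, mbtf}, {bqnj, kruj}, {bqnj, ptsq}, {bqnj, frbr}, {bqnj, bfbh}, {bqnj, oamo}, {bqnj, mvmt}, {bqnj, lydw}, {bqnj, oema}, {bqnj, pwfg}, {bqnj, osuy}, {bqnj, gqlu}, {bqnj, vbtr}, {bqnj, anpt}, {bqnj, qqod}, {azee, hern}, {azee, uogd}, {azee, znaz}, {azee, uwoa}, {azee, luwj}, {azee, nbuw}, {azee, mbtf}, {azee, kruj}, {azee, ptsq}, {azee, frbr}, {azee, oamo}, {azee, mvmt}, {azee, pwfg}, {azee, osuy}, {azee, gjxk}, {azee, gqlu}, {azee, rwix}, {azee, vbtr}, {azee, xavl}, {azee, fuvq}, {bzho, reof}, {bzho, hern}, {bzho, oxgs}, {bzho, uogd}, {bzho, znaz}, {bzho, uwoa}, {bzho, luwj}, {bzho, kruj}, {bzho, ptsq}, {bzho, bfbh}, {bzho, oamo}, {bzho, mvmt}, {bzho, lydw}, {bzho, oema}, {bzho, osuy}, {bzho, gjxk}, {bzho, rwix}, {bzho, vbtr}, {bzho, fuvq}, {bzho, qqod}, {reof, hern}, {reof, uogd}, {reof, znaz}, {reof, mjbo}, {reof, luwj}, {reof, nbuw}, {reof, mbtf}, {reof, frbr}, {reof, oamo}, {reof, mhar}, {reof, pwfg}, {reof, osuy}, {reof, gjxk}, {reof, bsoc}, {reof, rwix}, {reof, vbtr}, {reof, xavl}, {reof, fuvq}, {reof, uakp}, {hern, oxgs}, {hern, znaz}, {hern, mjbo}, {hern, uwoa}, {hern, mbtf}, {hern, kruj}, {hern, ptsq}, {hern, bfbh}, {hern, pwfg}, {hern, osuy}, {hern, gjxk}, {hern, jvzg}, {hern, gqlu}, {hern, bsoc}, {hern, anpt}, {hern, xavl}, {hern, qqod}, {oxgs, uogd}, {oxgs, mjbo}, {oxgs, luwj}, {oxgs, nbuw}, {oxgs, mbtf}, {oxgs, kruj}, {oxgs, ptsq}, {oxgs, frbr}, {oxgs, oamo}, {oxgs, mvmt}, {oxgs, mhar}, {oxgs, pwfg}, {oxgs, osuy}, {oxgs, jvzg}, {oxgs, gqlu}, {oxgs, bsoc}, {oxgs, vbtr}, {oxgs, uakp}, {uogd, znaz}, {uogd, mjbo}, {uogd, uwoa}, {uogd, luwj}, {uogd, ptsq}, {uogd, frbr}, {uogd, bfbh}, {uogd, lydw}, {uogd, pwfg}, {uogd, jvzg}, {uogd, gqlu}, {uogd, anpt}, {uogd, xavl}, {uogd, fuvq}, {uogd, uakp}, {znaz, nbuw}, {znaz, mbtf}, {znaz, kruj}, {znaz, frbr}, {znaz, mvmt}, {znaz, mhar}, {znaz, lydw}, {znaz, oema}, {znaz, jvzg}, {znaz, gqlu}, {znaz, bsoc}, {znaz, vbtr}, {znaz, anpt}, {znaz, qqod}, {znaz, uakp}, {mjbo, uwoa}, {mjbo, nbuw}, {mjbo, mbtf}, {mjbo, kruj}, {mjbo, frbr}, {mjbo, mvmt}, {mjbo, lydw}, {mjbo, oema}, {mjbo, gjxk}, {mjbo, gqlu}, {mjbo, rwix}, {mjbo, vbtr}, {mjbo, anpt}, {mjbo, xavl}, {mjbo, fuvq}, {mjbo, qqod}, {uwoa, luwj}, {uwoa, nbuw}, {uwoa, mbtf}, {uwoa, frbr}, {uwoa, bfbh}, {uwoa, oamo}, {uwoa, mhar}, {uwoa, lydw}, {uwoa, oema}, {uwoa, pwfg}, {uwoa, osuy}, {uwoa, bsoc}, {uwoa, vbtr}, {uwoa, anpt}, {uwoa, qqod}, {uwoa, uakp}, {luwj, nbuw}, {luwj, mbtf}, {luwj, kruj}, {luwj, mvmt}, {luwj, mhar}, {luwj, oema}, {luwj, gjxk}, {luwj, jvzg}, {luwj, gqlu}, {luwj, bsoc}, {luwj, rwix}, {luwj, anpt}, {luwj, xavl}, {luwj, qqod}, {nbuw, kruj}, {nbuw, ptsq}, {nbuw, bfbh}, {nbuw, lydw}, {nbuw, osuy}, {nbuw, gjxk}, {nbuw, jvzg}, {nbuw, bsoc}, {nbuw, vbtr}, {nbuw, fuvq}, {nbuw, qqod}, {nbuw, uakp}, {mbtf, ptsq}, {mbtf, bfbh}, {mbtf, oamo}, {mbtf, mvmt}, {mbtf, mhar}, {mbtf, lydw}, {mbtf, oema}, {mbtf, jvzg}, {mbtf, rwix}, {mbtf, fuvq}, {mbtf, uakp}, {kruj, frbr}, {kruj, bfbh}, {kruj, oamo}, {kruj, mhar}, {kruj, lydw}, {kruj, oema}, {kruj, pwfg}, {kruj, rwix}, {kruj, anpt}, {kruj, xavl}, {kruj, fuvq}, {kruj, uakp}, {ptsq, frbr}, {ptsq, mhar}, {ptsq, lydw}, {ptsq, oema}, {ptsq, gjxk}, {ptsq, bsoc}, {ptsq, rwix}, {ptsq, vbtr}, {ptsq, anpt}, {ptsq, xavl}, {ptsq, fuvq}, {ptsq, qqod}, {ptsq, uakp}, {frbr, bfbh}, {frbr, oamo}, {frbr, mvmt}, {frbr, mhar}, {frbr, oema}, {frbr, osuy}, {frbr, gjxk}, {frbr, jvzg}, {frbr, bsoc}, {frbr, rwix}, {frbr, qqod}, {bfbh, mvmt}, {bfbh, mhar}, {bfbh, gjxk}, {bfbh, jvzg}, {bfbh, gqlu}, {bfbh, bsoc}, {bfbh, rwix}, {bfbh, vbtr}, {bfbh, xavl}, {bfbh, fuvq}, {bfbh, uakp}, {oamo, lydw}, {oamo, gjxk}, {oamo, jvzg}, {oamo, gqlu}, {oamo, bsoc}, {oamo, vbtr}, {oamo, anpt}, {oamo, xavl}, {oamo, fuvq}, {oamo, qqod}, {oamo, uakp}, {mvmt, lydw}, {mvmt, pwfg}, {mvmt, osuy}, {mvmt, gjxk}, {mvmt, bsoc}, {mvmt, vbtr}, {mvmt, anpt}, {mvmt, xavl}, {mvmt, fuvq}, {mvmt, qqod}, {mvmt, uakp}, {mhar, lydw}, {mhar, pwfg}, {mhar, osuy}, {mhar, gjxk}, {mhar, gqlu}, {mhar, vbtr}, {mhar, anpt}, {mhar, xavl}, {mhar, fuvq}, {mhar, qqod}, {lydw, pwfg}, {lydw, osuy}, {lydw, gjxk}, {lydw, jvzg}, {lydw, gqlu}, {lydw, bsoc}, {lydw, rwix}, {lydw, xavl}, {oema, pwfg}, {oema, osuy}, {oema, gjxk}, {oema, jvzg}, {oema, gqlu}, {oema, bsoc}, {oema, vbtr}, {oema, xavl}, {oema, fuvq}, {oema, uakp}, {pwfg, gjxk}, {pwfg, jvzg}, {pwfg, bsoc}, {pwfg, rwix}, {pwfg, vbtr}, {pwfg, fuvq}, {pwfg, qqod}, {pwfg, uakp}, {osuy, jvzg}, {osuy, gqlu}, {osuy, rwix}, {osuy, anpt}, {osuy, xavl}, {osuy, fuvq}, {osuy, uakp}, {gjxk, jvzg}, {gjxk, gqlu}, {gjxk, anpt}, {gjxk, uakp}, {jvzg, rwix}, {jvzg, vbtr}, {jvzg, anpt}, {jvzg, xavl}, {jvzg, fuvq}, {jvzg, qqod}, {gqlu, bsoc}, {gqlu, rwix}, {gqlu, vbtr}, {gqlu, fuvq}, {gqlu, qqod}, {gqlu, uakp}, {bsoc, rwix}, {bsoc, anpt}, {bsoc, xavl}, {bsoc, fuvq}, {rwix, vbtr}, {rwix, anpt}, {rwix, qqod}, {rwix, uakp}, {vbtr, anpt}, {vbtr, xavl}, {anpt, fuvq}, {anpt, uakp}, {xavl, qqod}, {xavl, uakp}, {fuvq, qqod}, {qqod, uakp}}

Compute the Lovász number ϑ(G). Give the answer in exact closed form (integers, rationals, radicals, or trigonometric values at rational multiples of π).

deg(mbtf) = 21; N(mbtf) = {vmfn, bqnj, azee, reof, hern, oxgs, znaz, mjbo, uwoa, luwj, ptsq, bfbh, oamo, mvmt, mhar, lydw, oema, jvzg, rwix, fuvq, uakp}.
Vertex jvzg has 21 neighbors: hern, oxgs, uogd, znaz, luwj, nbuw, mbtf, frbr, bfbh, oamo, lydw, oema, pwfg, osuy, gjxk, rwix, vbtr, anpt, xavl, fuvq, qqod.
N(nbuw) = {vmfn, bqnj, azee, reof, oxgs, znaz, mjbo, uwoa, luwj, kruj, ptsq, bfbh, lydw, osuy, gjxk, jvzg, bsoc, vbtr, fuvq, qqod, uakp}, |N(nbuw)| = 21.
N(hern) = {bqnj, azee, bzho, reof, oxgs, znaz, mjbo, uwoa, mbtf, kruj, ptsq, bfbh, pwfg, osuy, gjxk, jvzg, gqlu, bsoc, anpt, xavl, qqod}, |N(hern)| = 21.
21-regular, N=36; this is K(9,2), the Kneser graph.
A has 3 distinct eigenvalues ≈ [21.0, 1.0, -6.0].
Lovász: ϑ = −36(-6)/(21+-1*(-6)) = 8.
≈ 8.00000000 (to 8 d.p.).

8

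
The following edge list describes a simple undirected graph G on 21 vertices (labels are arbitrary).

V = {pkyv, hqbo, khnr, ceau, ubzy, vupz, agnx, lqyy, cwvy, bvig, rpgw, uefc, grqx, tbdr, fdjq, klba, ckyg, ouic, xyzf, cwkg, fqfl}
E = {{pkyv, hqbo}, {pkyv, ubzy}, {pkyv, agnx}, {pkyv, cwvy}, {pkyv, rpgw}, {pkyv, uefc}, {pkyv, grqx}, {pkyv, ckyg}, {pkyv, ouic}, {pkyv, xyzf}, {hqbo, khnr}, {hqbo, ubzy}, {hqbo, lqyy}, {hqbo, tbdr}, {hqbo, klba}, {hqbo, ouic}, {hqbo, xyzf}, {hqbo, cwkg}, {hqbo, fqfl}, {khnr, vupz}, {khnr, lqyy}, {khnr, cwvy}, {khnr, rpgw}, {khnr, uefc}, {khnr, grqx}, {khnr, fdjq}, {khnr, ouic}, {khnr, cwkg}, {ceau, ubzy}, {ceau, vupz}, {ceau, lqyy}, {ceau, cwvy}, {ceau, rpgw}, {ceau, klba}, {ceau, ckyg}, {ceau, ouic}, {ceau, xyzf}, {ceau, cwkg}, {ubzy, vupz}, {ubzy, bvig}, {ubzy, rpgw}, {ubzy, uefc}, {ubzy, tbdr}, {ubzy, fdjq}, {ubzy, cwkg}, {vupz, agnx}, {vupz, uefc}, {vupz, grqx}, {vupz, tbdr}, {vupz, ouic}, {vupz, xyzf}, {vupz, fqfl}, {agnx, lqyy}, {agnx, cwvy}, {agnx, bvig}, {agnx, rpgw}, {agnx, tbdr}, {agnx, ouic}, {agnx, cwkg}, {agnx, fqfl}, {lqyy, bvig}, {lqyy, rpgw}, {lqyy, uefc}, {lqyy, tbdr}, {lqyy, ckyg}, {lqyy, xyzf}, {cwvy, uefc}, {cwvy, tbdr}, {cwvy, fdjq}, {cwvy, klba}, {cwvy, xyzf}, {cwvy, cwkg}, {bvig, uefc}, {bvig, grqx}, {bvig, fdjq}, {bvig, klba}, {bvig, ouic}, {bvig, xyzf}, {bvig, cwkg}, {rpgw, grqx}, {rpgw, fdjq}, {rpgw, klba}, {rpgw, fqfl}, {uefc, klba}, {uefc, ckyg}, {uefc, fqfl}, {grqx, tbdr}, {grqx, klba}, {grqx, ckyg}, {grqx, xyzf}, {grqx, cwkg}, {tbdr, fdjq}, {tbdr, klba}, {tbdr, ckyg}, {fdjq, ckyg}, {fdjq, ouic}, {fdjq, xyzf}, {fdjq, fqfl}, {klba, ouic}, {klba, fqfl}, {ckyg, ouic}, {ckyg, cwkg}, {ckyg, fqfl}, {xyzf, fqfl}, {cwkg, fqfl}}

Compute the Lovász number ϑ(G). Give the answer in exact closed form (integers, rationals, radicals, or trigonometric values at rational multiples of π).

6

deg(ubzy) = 10; N(ubzy) = {pkyv, hqbo, ceau, vupz, bvig, rpgw, uefc, tbdr, fdjq, cwkg}.
Vertex cwkg has 10 neighbors: hqbo, khnr, ceau, ubzy, agnx, cwvy, bvig, grqx, ckyg, fqfl.
deg(agnx) = 10; N(agnx) = {pkyv, vupz, lqyy, cwvy, bvig, rpgw, tbdr, ouic, cwkg, fqfl}.
N(ckyg) = {pkyv, ceau, lqyy, uefc, grqx, tbdr, fdjq, ouic, cwkg, fqfl}, |N(ckyg)| = 10.
G on 21 vertices is 10-regular; Kneser K(7,2) on C(7,2)=21 vertices.
The 3 distinct eigenvalues: [10.0, 1.0, -4.0].
Lovász: ϑ = −21(-4)/(10+-1*(-4)) = 6.
Numerically 6.00000000.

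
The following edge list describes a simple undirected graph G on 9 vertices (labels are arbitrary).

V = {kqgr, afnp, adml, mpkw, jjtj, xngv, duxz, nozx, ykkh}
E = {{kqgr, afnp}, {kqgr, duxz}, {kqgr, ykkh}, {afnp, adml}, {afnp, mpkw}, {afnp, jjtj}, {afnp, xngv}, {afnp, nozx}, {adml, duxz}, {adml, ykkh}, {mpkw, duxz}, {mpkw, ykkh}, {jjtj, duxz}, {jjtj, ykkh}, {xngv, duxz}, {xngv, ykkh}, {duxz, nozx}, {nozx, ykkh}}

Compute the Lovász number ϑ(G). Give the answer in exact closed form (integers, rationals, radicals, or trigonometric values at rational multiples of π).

N(mpkw) = {afnp, duxz, ykkh}, |N(mpkw)| = 3.
deg(kqgr) = 3; N(kqgr) = {afnp, duxz, ykkh}.
Vertex adml has 3 neighbors: afnp, duxz, ykkh.
deg(xngv) = 3; N(xngv) = {afnp, duxz, ykkh}.
G = K_{6,3}: α = 6 = χ(Ḡ), so ϑ = 6.
ϑ(G) ≈ 6.0000.
Check 6 ≤ 6 ≤ 6: collapsed.

6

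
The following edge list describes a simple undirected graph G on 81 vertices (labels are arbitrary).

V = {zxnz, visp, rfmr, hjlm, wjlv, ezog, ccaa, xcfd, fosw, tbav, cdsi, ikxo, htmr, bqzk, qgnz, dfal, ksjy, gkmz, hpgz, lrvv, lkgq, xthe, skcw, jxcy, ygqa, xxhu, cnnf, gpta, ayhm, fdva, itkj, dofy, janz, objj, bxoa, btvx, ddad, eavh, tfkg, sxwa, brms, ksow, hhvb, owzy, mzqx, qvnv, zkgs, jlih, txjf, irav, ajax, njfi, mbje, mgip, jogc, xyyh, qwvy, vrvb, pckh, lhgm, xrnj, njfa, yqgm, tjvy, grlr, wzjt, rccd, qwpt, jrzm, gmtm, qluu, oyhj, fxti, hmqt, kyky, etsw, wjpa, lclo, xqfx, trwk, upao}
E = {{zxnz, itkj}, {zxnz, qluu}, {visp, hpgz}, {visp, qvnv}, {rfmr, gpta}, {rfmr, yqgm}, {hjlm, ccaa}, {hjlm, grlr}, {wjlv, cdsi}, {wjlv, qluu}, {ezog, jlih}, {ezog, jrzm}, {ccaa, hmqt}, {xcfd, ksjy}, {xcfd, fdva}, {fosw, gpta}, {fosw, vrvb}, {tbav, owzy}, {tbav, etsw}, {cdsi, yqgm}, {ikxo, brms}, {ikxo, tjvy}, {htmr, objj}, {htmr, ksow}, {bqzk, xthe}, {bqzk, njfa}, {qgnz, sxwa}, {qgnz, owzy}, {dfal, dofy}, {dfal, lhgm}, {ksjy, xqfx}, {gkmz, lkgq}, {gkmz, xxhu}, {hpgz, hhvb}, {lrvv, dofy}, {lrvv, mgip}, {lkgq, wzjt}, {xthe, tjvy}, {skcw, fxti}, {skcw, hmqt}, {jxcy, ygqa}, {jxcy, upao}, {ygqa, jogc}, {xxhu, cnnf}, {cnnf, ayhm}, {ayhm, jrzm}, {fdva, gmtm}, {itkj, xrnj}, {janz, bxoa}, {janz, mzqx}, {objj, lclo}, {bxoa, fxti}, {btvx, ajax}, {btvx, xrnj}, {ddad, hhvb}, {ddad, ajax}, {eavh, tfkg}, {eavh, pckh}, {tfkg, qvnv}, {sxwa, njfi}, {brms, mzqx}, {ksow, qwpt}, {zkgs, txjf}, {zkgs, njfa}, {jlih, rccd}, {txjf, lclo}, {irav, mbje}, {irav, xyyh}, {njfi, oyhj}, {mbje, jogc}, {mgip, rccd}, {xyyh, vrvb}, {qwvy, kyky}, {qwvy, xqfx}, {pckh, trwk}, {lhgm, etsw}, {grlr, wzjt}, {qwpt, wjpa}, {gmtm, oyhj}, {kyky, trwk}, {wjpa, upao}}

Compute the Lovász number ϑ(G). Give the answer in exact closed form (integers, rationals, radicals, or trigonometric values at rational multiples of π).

N(ayhm) = {cnnf, jrzm}, |N(ayhm)| = 2.
N(wjpa) = {qwpt, upao}, |N(wjpa)| = 2.
deg(dfal) = 2; N(dfal) = {dofy, lhgm}.
Vertex wjlv has 2 neighbors: cdsi, qluu.
81-vertex 2-regular graph: the odd cycle C_{81}.
spec(A) ≈ [2.0, 1.994, 1.976, 1.9461, 1.9045, 1.8514, 1.7873, 1.7123, 1.6271, 1.5321, 1.4279, 1.315, 1.1943, 1.0664, 0.9321, 0.7922, 0.6475, 0.4989, 0.3473, 0.1936, 0.0388, -0.1163, -0.2707, -0.4234, -0.5736, -0.7204, -0.8628, -1.0, -1.1312, -1.2556, -1.3725, -1.4811, -1.5808, -1.671, -1.7511, -1.8207, -1.8794, -1.9267, -1.9625, -1.9865, -1.9985] (distinct, 4 d.p.).
λ_max=2, λ_min=-2*cos(pi/81); ϑ = −81·λ_min/(λ_max−λ_min) = 81*cos(pi/81)/(cos(pi/81) + 1).
= 40.4848… (decimal).
Sandwich: α(G)=40 ≤ ϑ(G)=81*cos(pi/81)/(cos(pi/81) + 1) ≤ χ(Ḡ)=41 (both strict).

81*cos(pi/81)/(cos(pi/81) + 1)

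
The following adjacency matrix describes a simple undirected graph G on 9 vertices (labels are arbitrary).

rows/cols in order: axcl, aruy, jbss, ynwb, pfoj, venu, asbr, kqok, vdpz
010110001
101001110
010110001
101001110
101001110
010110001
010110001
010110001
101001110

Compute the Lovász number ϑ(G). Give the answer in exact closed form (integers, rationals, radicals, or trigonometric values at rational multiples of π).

5

deg(pfoj) = 5; N(pfoj) = {axcl, jbss, venu, asbr, kqok}.
deg(ynwb) = 5; N(ynwb) = {axcl, jbss, venu, asbr, kqok}.
N(vdpz) = {axcl, jbss, venu, asbr, kqok}, |N(vdpz)| = 5.
N(asbr) = {aruy, ynwb, pfoj, vdpz}, |N(asbr)| = 4.
Complete 2-partite, parts [5, 4]: perfect, ϑ = α = 5.
ϑ(G) ≈ 5.00000000.
Lovász sandwich 5 ≤ 5 ≤ 5: collapsed.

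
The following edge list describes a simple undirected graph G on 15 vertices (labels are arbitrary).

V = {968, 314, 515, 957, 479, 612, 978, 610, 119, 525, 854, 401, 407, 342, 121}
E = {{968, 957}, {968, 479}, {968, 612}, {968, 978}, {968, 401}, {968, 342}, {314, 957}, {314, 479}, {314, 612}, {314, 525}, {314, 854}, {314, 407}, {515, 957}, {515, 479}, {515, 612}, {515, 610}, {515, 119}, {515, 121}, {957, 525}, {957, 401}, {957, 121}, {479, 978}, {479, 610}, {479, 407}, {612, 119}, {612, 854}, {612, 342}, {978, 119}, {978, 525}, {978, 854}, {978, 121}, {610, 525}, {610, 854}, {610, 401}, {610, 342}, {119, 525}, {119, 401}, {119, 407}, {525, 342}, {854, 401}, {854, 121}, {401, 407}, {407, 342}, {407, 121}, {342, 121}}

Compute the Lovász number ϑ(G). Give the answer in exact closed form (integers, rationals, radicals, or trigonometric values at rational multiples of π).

N(314) = {957, 479, 612, 525, 854, 407}, |N(314)| = 6.
deg(854) = 6; N(854) = {314, 612, 978, 610, 401, 121}.
deg(401) = 6; N(401) = {968, 957, 610, 119, 854, 407}.
Vertex 407 has 6 neighbors: 314, 479, 119, 401, 342, 121.
G on 15 vertices is 6-regular; this is K(6,2), the Kneser graph.
spec(A) ≈ [6.0, 1.0, -3.0] (distinct, 6 d.p.).
Lovász: ϑ = −15(-3)/(6+-1*(-3)) = 5.
≈ 5.0000000 (to 7 d.p.).

5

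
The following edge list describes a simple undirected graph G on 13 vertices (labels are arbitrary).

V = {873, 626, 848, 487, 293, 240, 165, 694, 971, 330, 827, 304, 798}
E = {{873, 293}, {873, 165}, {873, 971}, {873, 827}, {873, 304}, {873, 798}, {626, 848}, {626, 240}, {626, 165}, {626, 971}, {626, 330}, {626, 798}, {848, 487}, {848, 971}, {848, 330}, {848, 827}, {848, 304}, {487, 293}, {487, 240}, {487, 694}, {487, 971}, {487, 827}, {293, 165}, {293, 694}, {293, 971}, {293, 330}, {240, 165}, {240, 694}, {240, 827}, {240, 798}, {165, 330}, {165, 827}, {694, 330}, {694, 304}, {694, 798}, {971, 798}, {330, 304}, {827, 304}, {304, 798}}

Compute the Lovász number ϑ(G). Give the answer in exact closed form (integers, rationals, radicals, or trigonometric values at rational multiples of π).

N(971) = {873, 626, 848, 487, 293, 798}, |N(971)| = 6.
Vertex 304 has 6 neighbors: 873, 848, 694, 330, 827, 798.
N(240) = {626, 487, 165, 694, 827, 798}, |N(240)| = 6.
deg(330) = 6; N(330) = {626, 848, 293, 165, 694, 304}.
G on 13 vertices is 6-regular; SR(13,6,2,3) — a Paley graph.
The 3 distinct eigenvalues: [6.0, 1.302776, -2.302776].
−13·(-sqrt(13)/2 - 1/2) / ((6)−(-sqrt(13)/2 - 1/2)) = sqrt(13) = ϑ(G).
≈ 3.60555 (to 5 d.p.).

sqrt(13)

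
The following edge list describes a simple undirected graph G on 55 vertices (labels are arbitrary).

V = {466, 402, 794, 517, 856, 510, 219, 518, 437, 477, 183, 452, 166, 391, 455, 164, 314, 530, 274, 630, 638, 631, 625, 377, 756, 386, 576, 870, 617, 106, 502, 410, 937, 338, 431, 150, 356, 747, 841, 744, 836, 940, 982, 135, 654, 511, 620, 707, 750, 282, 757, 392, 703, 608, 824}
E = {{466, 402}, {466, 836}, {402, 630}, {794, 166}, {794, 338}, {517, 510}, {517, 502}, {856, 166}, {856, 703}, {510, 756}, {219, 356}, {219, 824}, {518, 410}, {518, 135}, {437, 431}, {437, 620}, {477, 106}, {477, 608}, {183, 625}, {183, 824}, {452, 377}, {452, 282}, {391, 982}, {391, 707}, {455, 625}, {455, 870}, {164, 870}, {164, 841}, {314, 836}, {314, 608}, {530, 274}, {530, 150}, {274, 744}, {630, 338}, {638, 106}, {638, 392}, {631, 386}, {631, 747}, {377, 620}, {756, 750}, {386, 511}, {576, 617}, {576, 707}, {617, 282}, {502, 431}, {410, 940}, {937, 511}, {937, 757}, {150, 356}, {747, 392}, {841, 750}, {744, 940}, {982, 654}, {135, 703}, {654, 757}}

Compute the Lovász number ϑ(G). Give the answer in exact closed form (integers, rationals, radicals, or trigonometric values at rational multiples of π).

deg(617) = 2; N(617) = {576, 282}.
deg(455) = 2; N(455) = {625, 870}.
deg(841) = 2; N(841) = {164, 750}.
deg(431) = 2; N(431) = {437, 502}.
55-vertex 2-regular graph: the odd cycle C_{55}.
The 28 distinct eigenvalues: [2.0, 1.98696, 1.94802, 1.88369, 1.7948, 1.68251, 1.54828, 1.39388, 1.2213, 1.03279, 0.83083, 0.61803, 0.39718, 0.17115, -0.05711, -0.28463, -0.50844, -0.72562, -0.93333, -1.12889, -1.30972, -1.47348, -1.61803, -1.74149, -1.84225, -1.91899, -1.97071, -1.99674].
ϑ = −N·λ_min/(λ_max−λ_min) = −55·(-2*cos(pi/55))/(2−(-2*cos(pi/55))) = 55*cos(pi/55)/(cos(pi/55) + 1).
= 27.4775569… (decimal).
Sandwich: α(G)=27 ≤ ϑ(G)=55*cos(pi/55)/(cos(pi/55) + 1) ≤ χ(Ḡ)=28 (both strict).

55*cos(pi/55)/(cos(pi/55) + 1)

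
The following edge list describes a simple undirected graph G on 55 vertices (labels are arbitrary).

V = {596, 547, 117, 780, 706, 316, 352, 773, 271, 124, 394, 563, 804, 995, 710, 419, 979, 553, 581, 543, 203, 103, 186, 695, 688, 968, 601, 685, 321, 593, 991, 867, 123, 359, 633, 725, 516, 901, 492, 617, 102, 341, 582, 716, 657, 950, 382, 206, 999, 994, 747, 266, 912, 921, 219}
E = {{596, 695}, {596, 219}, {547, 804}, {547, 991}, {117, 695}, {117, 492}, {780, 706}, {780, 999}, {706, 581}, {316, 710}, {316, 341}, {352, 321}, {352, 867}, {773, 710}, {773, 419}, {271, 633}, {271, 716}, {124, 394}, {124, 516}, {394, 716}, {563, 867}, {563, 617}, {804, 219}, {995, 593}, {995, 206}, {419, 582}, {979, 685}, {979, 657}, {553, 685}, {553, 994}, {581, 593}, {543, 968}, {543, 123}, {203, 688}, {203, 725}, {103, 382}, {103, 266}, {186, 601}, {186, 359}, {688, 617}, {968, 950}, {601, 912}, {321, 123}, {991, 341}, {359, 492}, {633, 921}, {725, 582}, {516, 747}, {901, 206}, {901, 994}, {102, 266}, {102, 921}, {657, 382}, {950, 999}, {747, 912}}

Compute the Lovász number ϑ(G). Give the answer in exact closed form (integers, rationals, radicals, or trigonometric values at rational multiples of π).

deg(563) = 2; N(563) = {867, 617}.
Vertex 321 has 2 neighbors: 352, 123.
N(804) = {547, 219}, |N(804)| = 2.
N(999) = {780, 950}, |N(999)| = 2.
deg(v) = 2 for all v (|V|=55); connected 2-regular on 55 ⇒ C_{55}.
A has 28 distinct eigenvalues ≈ [2.0, 1.987, 1.948, 1.8837, 1.7948, 1.6825, 1.5483, 1.3939, 1.2213, 1.0328, 0.8308, 0.618, 0.3972, 0.1712, -0.0571, -0.2846, -0.5084, -0.7256, -0.9333, -1.1289, -1.3097, -1.4735, -1.618, -1.7415, -1.8422, -1.919, -1.9707, -1.9967].
Lovász (edge-transitive): ϑ = −55·(-2*cos(pi/55))/((2)−(-2*cos(pi/55))) = 55*cos(pi/55)/(cos(pi/55) + 1).
= 27.47756… (decimal).
Lovász sandwich 27 ≤ 55*cos(pi/55)/(cos(pi/55) + 1) ≤ 28: both strict.

55*cos(pi/55)/(cos(pi/55) + 1)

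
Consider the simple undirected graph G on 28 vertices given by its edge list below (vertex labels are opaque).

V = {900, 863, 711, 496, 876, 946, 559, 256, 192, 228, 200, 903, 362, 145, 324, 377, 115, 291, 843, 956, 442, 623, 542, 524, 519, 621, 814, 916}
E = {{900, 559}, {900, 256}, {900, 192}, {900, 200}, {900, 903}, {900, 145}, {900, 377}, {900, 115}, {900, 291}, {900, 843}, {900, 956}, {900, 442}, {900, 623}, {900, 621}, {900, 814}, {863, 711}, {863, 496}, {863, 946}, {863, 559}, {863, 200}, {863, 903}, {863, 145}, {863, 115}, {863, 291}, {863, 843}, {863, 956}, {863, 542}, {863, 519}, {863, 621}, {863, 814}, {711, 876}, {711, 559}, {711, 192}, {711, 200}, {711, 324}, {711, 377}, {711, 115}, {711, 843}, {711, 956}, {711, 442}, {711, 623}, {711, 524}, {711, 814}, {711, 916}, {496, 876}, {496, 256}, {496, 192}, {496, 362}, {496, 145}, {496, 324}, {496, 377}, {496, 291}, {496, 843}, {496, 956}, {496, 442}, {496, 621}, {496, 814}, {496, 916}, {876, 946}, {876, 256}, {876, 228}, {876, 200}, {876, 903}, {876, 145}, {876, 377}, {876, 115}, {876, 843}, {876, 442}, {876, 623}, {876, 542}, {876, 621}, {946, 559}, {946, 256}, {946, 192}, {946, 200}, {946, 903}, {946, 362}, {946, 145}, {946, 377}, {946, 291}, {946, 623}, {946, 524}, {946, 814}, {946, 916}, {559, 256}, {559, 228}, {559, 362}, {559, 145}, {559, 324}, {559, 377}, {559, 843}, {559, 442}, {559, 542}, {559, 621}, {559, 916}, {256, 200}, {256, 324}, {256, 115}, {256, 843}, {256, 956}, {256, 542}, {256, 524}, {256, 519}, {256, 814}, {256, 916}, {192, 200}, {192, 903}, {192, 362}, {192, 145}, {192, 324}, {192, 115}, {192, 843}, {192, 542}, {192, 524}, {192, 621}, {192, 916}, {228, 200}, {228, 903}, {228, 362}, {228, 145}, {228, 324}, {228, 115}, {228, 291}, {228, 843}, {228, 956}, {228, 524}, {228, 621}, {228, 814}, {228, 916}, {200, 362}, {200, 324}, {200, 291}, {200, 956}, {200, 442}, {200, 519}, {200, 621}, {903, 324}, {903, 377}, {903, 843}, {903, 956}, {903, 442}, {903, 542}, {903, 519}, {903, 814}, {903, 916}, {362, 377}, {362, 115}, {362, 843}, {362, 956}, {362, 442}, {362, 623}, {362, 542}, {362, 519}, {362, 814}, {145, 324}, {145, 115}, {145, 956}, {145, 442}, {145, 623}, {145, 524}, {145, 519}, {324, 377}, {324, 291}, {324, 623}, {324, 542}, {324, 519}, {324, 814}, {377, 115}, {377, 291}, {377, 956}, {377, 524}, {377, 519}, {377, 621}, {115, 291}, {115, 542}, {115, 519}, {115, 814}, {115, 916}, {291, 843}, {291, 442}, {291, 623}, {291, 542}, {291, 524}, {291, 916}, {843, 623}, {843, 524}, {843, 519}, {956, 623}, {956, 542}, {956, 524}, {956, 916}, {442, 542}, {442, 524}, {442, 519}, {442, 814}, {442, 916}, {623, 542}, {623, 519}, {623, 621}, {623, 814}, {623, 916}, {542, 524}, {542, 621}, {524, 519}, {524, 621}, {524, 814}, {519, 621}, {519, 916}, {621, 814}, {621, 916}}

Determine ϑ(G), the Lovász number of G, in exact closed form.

N(621) = {900, 863, 496, 876, 559, 192, 228, 200, 377, 623, 542, 524, 519, 814, 916}, |N(621)| = 15.
Vertex 362 has 15 neighbors: 496, 946, 559, 192, 228, 200, 377, 115, 843, 956, 442, 623, 542, 519, 814.
deg(228) = 15; N(228) = {876, 559, 200, 903, 362, 145, 324, 115, 291, 843, 956, 524, 621, 814, 916}.
Vertex 192 has 15 neighbors: 900, 711, 496, 946, 200, 903, 362, 145, 324, 115, 843, 542, 524, 621, 916.
G on 28 vertices is 15-regular; Kneser-type, 2-subsets of [8].
A has 3 distinct eigenvalues ≈ [15.0, 1.0, -5.0].
λ_max=15, λ_min=-5; ϑ = −28·λ_min/(λ_max−λ_min) = 7.
= 7.00000000… (decimal).

7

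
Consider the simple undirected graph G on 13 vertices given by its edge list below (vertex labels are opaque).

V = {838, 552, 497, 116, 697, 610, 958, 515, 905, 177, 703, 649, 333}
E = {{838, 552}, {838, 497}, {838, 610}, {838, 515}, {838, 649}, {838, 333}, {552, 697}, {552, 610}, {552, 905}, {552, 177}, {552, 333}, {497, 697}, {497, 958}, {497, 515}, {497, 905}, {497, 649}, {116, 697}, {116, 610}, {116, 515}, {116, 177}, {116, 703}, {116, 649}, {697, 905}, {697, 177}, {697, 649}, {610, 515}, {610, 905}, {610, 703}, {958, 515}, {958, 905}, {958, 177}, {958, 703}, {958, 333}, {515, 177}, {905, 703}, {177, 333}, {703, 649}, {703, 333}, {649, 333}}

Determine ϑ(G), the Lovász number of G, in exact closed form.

sqrt(13)

deg(116) = 6; N(116) = {697, 610, 515, 177, 703, 649}.
deg(958) = 6; N(958) = {497, 515, 905, 177, 703, 333}.
N(515) = {838, 497, 116, 610, 958, 177}, |N(515)| = 6.
N(703) = {116, 610, 958, 905, 649, 333}, |N(703)| = 6.
G on 13 vertices is 6-regular; Paley(13): SR with (k,λ,μ)=(6,2,3).
A has 3 distinct eigenvalues ≈ [6.0, 1.302776, -2.302776].
λ_max=6, λ_min=-sqrt(13)/2 - 1/2; ϑ = −13·λ_min/(λ_max−λ_min) = sqrt(13).
= 3.60555… (decimal).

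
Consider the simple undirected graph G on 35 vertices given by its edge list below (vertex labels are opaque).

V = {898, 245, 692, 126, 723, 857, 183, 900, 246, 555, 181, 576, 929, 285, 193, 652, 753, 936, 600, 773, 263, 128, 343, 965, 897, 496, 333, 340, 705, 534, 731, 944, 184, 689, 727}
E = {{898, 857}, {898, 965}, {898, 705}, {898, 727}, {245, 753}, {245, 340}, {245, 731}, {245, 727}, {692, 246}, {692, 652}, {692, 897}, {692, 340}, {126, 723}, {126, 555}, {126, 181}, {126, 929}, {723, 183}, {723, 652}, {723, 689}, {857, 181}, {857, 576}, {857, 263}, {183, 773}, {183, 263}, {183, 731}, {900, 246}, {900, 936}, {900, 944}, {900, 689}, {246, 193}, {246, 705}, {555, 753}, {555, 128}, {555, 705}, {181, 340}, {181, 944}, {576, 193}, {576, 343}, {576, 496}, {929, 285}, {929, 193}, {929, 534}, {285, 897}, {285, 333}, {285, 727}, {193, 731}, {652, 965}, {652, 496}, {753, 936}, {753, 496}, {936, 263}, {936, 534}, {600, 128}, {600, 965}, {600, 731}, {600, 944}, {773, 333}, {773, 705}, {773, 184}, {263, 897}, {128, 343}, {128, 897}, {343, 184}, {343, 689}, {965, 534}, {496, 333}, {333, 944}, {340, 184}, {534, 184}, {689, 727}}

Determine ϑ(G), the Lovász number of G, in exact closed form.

N(900) = {246, 936, 944, 689}, |N(900)| = 4.
N(246) = {692, 900, 193, 705}, |N(246)| = 4.
Vertex 181 has 4 neighbors: 126, 857, 340, 944.
Vertex 183 has 4 neighbors: 723, 773, 263, 731.
35-vertex 4-regular graph: Kneser K(7,3) on C(7,3)=35 vertices.
spec(A) ≈ [4.0, 2.0, -1.0, -3.0] (distinct, 5 d.p.).
ϑ = −N·λ_min/(λ_max−λ_min) = −35·(-3)/(4−(-3)) = 15.
= 15.00000… (decimal).

15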